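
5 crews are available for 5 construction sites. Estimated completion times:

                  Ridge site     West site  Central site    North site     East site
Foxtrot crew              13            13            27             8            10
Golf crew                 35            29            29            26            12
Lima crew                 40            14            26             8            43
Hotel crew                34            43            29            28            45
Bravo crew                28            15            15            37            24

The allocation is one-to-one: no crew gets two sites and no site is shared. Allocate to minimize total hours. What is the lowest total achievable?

This is a one-to-one assignment (minimum-cost bipartite matching).
Optimal: Foxtrot crew→Ridge site (13 hours), Golf crew→East site (12 hours), Lima crew→North site (8 hours), Hotel crew→Central site (29 hours), Bravo crew→West site (15 hours) — total 13+12+8+29+15 = 77 hours.
Column-greedy (each site in turn goes to its cheapest remaining crew) gives 113 hours, worse by 36.
Next-best assignment: Foxtrot crew→Ridge site, Golf crew→East site, Lima crew→West site, Hotel crew→North site, Bravo crew→Central site = 82 hours.

Minimum total: 77 hours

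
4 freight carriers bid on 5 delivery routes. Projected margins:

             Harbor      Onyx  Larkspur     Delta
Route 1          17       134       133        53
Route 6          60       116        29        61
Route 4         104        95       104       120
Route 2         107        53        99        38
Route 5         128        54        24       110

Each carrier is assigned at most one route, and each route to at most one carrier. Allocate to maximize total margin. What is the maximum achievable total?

Optimal: Harbor→Route 5 ($128k), Onyx→Route 6 ($116k), Larkspur→Route 1 ($133k), Delta→Route 4 ($120k) — total 128+116+133+120 = $497k.
Max-entry greedy (repeatedly take the single best remaining cell) gives $481k, worse by 16.
No other one-to-one assignment exceeds $497k.

Maximum total: $497k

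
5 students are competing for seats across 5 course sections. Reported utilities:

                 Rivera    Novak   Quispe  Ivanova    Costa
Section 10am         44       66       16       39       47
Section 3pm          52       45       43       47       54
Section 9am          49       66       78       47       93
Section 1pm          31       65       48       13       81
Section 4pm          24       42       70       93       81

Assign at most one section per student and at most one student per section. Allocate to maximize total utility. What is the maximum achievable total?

Optimal: Rivera→Section 3pm (52 points), Novak→Section 10am (66 points), Quispe→Section 9am (78 points), Ivanova→Section 4pm (93 points), Costa→Section 1pm (81 points) — total 52+66+78+93+81 = 370 points.
Column-greedy (each section in turn goes to its best remaining student) gives 322 points, worse by 48.
Next-best assignment: Rivera→Section 3pm, Novak→Section 10am, Quispe→Section 1pm, Ivanova→Section 4pm, Costa→Section 9am = 352 points.
Swapping Costa↔Quispe (Costa→Section 9am 93 points, Quispe→Section 1pm 48 points) loses 18.
Every other assignment is strictly worse.

Maximum total: 370 points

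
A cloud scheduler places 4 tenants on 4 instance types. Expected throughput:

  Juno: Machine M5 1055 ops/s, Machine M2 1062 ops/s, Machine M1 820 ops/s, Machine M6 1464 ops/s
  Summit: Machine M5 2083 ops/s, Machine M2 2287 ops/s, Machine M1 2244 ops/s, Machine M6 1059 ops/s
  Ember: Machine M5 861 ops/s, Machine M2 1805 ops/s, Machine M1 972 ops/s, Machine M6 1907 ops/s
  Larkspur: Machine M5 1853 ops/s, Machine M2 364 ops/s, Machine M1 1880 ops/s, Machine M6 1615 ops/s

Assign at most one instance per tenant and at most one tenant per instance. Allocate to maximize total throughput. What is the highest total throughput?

Optimal: Juno→Machine M6 (1464 ops/s), Summit→Machine M1 (2244 ops/s), Ember→Machine M2 (1805 ops/s), Larkspur→Machine M5 (1853 ops/s) — total 1464+2244+1805+1853 = 7366 ops/s.
Column-greedy (each instance in turn goes to its best remaining tenant) gives 7232 ops/s, worse by 134.
Next-best assignment: Juno→Machine M6, Summit→Machine M5, Ember→Machine M2, Larkspur→Machine M1 = 7232 ops/s.
Swapping Larkspur↔Juno (Larkspur→Machine M6 1615 ops/s, Juno→Machine M5 1055 ops/s) loses 647.

Max total: 7366 ops/s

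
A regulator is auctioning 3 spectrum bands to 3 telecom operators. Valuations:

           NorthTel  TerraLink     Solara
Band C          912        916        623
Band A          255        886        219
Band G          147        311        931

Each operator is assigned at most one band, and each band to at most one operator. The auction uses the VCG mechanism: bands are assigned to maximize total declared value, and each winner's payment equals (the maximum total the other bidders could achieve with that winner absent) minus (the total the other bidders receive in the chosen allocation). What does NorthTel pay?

NorthTel pays $30M.

Efficient allocation: NorthTel→Band C ($912M), TerraLink→Band A ($886M), Solara→Band G ($931M); total welfare W = $2729M.
NorthTel receives Band C at value $912M, so the others get W − 912 = $1817M.
Without NorthTel: best allocation of the remaining 2 bidders over all 3 bands is TerraLink→Band C ($916M), Solara→Band G ($931M), total $1847M.
VCG payment = (others' best without NorthTel) − (others' welfare with NorthTel) = 1847 − 1817 = $30M.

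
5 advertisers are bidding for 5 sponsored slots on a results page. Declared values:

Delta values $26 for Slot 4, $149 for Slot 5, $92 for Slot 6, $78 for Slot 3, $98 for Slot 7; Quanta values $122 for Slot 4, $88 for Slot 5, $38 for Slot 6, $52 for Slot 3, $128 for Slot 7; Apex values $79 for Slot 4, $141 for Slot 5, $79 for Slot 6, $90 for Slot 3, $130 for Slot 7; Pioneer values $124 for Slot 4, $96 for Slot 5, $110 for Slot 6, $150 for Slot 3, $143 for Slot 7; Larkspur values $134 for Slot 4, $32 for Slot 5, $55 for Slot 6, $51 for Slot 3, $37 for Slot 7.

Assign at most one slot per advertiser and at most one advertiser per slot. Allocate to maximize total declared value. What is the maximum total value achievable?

This is the linear assignment problem.
Optimal: Delta→Slot 6 ($92), Quanta→Slot 7 ($128), Apex→Slot 5 ($141), Pioneer→Slot 3 ($150), Larkspur→Slot 4 ($134) — total 92+128+141+150+134 = $645.
Swapping Larkspur↔Delta (Larkspur→Slot 6 $55, Delta→Slot 4 $26) loses 145.
No other one-to-one assignment exceeds $645.

Maximum total: $645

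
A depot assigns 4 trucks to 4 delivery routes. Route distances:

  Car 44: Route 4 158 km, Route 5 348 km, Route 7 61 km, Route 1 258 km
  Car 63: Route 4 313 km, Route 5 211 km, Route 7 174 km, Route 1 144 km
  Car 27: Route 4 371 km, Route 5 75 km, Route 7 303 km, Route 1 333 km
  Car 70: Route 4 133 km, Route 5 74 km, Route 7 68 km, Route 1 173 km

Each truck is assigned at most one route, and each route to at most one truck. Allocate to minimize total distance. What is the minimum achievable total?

Optimal: Car 44→Route 7 (61 km), Car 63→Route 1 (144 km), Car 27→Route 5 (75 km), Car 70→Route 4 (133 km) — total 61+144+75+133 = 413 km.
Min-entry greedy (repeatedly take the single cheapest remaining cell) gives 650 km, worse by 237.
Next-best assignment: Car 44→Route 4, Car 63→Route 1, Car 27→Route 5, Car 70→Route 7 = 445 km.
Checked against all permutations: 413 km is optimal.

Min total: 413 km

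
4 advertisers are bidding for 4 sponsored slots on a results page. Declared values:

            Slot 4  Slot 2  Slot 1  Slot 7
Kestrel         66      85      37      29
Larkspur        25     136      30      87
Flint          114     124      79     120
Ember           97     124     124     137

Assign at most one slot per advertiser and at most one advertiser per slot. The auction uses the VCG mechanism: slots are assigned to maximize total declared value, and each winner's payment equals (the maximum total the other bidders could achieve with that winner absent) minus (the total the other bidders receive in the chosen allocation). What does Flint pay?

Flint pays $13.

Efficient allocation: Kestrel→Slot 4 ($66), Larkspur→Slot 2 ($136), Flint→Slot 7 ($120), Ember→Slot 1 ($124); total welfare W = $446.
Flint receives Slot 7 at value $120, so the others get W − 120 = $326.
Without Flint: best allocation of the remaining 3 bidders over all 4 slots is Kestrel→Slot 4 ($66), Larkspur→Slot 2 ($136), Ember→Slot 7 ($137), total $339.
VCG payment = (others' best without Flint) − (others' welfare with Flint) = 339 − 326 = $13.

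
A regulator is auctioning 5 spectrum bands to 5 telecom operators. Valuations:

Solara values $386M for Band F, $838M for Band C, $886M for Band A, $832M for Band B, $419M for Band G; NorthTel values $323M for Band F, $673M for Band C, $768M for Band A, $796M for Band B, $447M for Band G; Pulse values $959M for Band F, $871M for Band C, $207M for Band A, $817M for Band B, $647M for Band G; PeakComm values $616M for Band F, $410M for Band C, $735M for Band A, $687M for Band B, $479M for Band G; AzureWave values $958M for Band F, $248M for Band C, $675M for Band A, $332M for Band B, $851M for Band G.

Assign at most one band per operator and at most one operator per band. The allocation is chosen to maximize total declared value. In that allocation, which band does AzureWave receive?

AzureWave receives Band G.

Optimal: Solara→Band C ($838M), NorthTel→Band B ($796M), Pulse→Band F ($959M), PeakComm→Band A ($735M), AzureWave→Band G ($851M) — total 838+796+959+735+851 = $4179M.
Max-entry greedy (repeatedly take the single best remaining cell) gives $3902M, worse by 277.
Checked against all permutations: $4179M is optimal.
AzureWave's own top band is Band F ($958M), but forcing AzureWave→Band F and reassigning the rest optimally gives only $3990M — worse by 189.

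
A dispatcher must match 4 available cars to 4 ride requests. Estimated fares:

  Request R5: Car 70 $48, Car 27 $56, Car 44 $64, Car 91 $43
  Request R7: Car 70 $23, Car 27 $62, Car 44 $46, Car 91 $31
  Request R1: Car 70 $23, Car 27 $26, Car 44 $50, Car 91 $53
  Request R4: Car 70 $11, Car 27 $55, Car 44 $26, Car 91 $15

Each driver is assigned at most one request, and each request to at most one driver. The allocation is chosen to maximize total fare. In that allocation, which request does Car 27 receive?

Car 27 receives Request R4.

Optimal: Car 70→Request R5 ($48), Car 27→Request R4 ($55), Car 44→Request R7 ($46), Car 91→Request R1 ($53) — total 48+55+46+53 = $202.
Every other assignment is strictly worse.
Car 27's own top request is Request R7 ($62), but forcing Car 27→Request R7 and reassigning the rest optimally gives only $190 — worse by 12.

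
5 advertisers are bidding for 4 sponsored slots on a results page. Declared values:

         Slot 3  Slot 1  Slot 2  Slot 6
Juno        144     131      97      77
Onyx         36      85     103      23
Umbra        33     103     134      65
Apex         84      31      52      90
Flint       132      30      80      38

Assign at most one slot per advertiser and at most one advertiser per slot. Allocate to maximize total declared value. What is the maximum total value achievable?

Optimal: Flint→Slot 3 ($132), Juno→Slot 1 ($131), Umbra→Slot 2 ($134), Apex→Slot 6 ($90) — total 132+131+134+90 = $487.
Column-greedy (each slot in turn goes to its best remaining advertiser) gives $440, worse by 47.
Swapping Apex↔Flint (Apex→Slot 3 $84, Flint→Slot 6 $38) loses 100.
Every other assignment is strictly worse.

Max total: $487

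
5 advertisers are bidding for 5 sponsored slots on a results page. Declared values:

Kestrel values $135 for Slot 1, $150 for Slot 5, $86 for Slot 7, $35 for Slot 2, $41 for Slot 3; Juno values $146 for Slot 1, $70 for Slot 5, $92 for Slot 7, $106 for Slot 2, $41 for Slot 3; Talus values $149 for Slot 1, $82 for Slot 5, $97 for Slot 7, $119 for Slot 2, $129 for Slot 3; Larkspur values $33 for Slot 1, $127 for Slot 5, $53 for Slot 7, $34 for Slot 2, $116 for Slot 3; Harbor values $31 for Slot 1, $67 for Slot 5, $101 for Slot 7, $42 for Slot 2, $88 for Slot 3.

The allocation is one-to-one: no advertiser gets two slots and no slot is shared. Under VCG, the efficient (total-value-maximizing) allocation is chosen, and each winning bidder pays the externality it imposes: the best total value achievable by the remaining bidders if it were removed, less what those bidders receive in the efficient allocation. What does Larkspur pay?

Larkspur pays $10.

Efficient allocation: Kestrel→Slot 5 ($150), Juno→Slot 1 ($146), Talus→Slot 2 ($119), Larkspur→Slot 3 ($116), Harbor→Slot 7 ($101); total welfare W = $632.
Larkspur receives Slot 3 at value $116, so the others get W − 116 = $516.
Without Larkspur: best allocation of the remaining 4 bidders over all 5 slots is Kestrel→Slot 5 ($150), Juno→Slot 1 ($146), Talus→Slot 3 ($129), Harbor→Slot 7 ($101), total $526.
VCG payment = (others' best without Larkspur) − (others' welfare with Larkspur) = 526 − 516 = $10.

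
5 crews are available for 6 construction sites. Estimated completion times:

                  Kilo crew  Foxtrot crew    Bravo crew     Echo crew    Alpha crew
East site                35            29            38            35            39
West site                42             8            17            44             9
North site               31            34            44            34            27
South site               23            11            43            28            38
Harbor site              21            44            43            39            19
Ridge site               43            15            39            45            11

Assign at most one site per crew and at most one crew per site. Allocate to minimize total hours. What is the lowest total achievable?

Min total: 94 hours

Optimal: Kilo crew→Harbor site (21 hours), Foxtrot crew→South site (11 hours), Bravo crew→West site (17 hours), Echo crew→North site (34 hours), Alpha crew→Ridge site (11 hours) — total 21+11+17+34+11 = 94 hours.
Column-greedy (each site in turn goes to its cheapest remaining crew) gives 140 hours, worse by 46.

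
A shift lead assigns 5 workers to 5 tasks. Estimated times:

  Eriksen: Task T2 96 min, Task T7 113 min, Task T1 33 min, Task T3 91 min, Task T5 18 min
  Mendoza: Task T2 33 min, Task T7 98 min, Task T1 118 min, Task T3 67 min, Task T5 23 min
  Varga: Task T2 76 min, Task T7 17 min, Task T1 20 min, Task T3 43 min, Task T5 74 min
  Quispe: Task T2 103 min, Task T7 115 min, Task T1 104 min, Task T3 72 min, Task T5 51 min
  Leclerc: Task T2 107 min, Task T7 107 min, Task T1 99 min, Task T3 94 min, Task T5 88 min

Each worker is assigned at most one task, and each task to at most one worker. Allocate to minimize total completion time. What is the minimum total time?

Min total: 228 min

Optimal: Eriksen→Task T1 (33 min), Mendoza→Task T2 (33 min), Varga→Task T7 (17 min), Quispe→Task T5 (51 min), Leclerc→Task T3 (94 min) — total 33+33+17+51+94 = 228 min.
Column-greedy (each task in turn goes to its cheapest remaining worker) gives 243 min, worse by 15.
Next-best assignment: Eriksen→Task T5, Mendoza→Task T2, Varga→Task T7, Quispe→Task T3, Leclerc→Task T1 = 239 min.
Every other assignment is strictly worse.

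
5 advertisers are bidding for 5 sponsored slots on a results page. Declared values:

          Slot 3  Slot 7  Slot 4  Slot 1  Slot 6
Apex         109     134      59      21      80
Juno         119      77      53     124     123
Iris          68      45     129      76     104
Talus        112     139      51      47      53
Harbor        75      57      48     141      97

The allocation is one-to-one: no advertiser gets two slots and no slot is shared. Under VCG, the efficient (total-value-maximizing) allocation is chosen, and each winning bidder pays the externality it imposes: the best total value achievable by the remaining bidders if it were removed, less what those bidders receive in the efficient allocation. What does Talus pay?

Efficient allocation: Apex→Slot 3 ($109), Juno→Slot 6 ($123), Iris→Slot 4 ($129), Talus→Slot 7 ($139), Harbor→Slot 1 ($141); total welfare W = $641.
Talus receives Slot 7 at value $139, so the others get W − 139 = $502.
Without Talus: best allocation of the remaining 4 bidders over all 5 slots is Apex→Slot 7 ($134), Juno→Slot 6 ($123), Iris→Slot 4 ($129), Harbor→Slot 1 ($141), total $527.
VCG payment = (others' best without Talus) − (others' welfare with Talus) = 527 − 502 = $25.

Talus pays $25.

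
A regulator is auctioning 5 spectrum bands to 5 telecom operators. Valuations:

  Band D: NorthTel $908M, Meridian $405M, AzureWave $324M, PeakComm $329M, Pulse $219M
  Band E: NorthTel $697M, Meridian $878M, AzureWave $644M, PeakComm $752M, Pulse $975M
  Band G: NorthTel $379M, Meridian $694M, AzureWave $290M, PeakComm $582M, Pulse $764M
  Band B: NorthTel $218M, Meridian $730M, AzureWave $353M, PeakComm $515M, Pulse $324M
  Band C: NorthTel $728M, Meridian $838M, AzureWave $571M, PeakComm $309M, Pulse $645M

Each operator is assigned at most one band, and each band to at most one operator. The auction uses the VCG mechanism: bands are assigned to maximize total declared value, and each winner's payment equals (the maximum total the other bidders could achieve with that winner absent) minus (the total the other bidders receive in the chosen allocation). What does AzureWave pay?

Efficient allocation: NorthTel→Band D ($908M), Meridian→Band B ($730M), AzureWave→Band C ($571M), PeakComm→Band G ($582M), Pulse→Band E ($975M); total welfare W = $3766M.
AzureWave receives Band C at value $571M, so the others get W − 571 = $3195M.
Without AzureWave: best allocation of the remaining 4 bidders over all 5 bands is NorthTel→Band D ($908M), Meridian→Band C ($838M), PeakComm→Band G ($582M), Pulse→Band E ($975M), total $3303M.
VCG payment = (others' best without AzureWave) − (others' welfare with AzureWave) = 3303 − 3195 = $108M.

AzureWave pays $108M.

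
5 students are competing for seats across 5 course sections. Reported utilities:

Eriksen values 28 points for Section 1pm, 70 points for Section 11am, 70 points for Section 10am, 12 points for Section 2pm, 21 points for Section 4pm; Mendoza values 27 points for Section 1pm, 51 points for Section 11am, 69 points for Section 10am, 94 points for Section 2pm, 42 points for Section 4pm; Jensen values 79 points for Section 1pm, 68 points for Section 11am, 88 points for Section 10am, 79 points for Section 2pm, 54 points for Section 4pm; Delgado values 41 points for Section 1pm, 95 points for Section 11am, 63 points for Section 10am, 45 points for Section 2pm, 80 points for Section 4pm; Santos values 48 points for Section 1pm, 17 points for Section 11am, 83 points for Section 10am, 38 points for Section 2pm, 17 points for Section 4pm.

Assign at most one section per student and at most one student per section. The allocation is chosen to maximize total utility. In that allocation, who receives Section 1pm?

Jensen receives Section 1pm.

Optimal: Eriksen→Section 11am (70 points), Mendoza→Section 2pm (94 points), Jensen→Section 1pm (79 points), Delgado→Section 4pm (80 points), Santos→Section 10am (83 points) — total 70+94+79+80+83 = 406 points.
Column-greedy (each section in turn goes to its best remaining student) gives 372 points, worse by 34.
Checked against all permutations: 406 points is optimal.
Jensen's own top section is Section 10am (88 points), but forcing Jensen→Section 10am and reassigning the rest optimally gives only 380 points — worse by 26.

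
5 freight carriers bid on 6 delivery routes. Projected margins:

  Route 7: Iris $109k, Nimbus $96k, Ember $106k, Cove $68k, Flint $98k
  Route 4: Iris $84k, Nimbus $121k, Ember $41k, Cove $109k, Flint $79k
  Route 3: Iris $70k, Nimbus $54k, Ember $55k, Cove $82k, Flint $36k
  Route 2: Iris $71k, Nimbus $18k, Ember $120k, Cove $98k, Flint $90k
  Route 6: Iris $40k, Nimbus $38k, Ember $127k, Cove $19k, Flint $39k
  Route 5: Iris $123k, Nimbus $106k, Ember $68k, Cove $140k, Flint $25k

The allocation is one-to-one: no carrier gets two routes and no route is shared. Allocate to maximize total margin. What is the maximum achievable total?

Optimal: Iris→Route 7 ($109k), Nimbus→Route 4 ($121k), Ember→Route 6 ($127k), Cove→Route 5 ($140k), Flint→Route 2 ($90k) — total 109+121+127+140+90 = $587k.
Row-greedy (each carrier in turn takes its best remaining route) gives $567k, worse by 20.
Next-best assignment: Iris→Route 5, Nimbus→Route 4, Ember→Route 6, Cove→Route 2, Flint→Route 7 = $567k.

Maximum total: $587k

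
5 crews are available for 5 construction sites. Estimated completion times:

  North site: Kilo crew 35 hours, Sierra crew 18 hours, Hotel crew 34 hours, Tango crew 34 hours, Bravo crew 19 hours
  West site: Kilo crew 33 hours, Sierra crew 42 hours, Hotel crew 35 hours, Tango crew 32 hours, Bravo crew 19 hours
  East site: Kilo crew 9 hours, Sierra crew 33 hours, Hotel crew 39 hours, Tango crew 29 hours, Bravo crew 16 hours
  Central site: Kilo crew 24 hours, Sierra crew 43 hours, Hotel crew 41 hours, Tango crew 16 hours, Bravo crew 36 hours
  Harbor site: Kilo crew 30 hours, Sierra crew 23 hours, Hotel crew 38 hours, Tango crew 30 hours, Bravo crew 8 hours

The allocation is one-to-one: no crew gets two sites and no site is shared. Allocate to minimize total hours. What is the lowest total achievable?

Min total: 86 hours

Treat this as an assignment problem: match each crew to one site.
Optimal: Kilo crew→East site (9 hours), Sierra crew→North site (18 hours), Hotel crew→West site (35 hours), Tango crew→Central site (16 hours), Bravo crew→Harbor site (8 hours) — total 9+18+35+16+8 = 86 hours.
Column-greedy (each site in turn goes to its cheapest remaining crew) gives 100 hours, worse by 14.
Next-best assignment: Kilo crew→East site, Sierra crew→North site, Hotel crew→Harbor site, Tango crew→Central site, Bravo crew→West site = 100 hours.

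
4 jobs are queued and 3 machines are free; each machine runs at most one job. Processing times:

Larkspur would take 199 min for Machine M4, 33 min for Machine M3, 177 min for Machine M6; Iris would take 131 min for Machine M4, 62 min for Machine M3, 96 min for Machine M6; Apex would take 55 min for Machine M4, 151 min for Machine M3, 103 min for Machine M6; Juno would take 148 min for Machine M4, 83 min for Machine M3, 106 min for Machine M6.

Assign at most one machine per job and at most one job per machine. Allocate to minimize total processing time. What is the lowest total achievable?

Optimal: Apex→Machine M4 (55 min), Larkspur→Machine M3 (33 min), Iris→Machine M6 (96 min) — total 55+33+96 = 184 min.
Swapping Iris↔Apex (Iris→Machine M4 131 min, Apex→Machine M6 103 min) adds 83.
Checked against all permutations: 184 min is optimal.

Min total: 184 min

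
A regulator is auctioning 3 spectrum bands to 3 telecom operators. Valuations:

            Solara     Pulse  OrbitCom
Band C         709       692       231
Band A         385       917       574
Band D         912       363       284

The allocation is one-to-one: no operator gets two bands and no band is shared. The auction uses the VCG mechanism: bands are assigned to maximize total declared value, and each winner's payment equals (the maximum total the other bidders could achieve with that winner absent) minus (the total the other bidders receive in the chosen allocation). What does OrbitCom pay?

OrbitCom pays $225M.

Efficient allocation: Solara→Band D ($912M), Pulse→Band C ($692M), OrbitCom→Band A ($574M); total welfare W = $2178M.
OrbitCom receives Band A at value $574M, so the others get W − 574 = $1604M.
Without OrbitCom: best allocation of the remaining 2 bidders over all 3 bands is Solara→Band D ($912M), Pulse→Band A ($917M), total $1829M.
VCG payment = (others' best without OrbitCom) − (others' welfare with OrbitCom) = 1829 − 1604 = $225M.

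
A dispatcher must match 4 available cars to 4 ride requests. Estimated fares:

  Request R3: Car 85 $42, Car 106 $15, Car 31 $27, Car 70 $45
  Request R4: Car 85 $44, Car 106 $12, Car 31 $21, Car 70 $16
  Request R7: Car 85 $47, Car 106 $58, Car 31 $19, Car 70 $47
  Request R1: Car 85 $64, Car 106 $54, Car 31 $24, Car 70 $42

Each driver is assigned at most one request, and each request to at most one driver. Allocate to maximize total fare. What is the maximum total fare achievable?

This is the linear assignment problem.
Optimal: Car 85→Request R1 ($64), Car 106→Request R7 ($58), Car 31→Request R4 ($21), Car 70→Request R3 ($45) — total 64+58+21+45 = $188.

Maximum total: $188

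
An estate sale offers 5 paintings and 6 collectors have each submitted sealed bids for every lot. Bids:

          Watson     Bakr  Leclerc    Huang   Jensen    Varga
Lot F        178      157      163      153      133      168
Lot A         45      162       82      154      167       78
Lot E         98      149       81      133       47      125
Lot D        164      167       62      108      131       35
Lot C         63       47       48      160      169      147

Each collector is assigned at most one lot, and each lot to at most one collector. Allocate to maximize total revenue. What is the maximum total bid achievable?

Max total: $808

This is a one-to-one assignment (maximum-weight bipartite matching).
Optimal: Varga→Lot F ($168), Jensen→Lot A ($167), Bakr→Lot E ($149), Watson→Lot D ($164), Huang→Lot C ($160) — total 168+167+149+164+160 = $808.
Column-greedy (each lot in turn goes to its best remaining collector) gives $749, worse by 59.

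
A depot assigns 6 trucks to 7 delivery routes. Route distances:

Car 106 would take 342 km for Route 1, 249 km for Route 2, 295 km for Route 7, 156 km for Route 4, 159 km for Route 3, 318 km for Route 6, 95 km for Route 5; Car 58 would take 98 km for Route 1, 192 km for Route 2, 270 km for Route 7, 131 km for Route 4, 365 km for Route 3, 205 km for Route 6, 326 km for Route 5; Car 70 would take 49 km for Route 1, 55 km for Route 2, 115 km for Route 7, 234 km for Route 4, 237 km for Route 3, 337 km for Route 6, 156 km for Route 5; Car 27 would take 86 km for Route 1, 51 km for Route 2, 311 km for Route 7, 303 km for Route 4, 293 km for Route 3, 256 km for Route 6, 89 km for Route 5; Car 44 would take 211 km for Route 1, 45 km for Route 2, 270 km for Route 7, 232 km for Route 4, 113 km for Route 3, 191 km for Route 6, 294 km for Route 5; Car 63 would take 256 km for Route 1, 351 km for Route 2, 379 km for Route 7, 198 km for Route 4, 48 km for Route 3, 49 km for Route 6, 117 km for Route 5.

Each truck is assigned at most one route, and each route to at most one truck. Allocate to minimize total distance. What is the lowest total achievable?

Minimum total: 488 km

Treat this as an assignment problem: match each truck to one route.
Optimal: Car 106→Route 5 (95 km), Car 58→Route 4 (131 km), Car 70→Route 1 (49 km), Car 27→Route 2 (51 km), Car 44→Route 3 (113 km), Car 63→Route 6 (49 km) — total 95+131+49+51+113+49 = 488 km.
Min-entry greedy (repeatedly take the single cheapest remaining cell) gives 657 km, worse by 169.
Next-best assignment: Car 106→Route 5, Car 58→Route 4, Car 70→Route 7, Car 27→Route 1, Car 44→Route 2, Car 63→Route 3 = 520 km.
Every other assignment is strictly worse.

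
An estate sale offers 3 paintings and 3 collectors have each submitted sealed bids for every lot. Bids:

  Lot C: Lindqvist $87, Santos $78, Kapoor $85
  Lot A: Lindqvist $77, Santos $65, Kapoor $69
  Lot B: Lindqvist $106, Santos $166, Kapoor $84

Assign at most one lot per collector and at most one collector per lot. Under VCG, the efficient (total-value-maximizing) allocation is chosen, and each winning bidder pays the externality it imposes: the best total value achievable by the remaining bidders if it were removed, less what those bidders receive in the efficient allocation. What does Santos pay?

Efficient allocation: Lindqvist→Lot A ($77), Santos→Lot B ($166), Kapoor→Lot C ($85); total welfare W = $328.
Santos receives Lot B at value $166, so the others get W − 166 = $162.
Without Santos: best allocation of the remaining 2 bidders over all 3 lots is Lindqvist→Lot B ($106), Kapoor→Lot C ($85), total $191.
VCG payment = (others' best without Santos) − (others' welfare with Santos) = 191 − 162 = $29.

Santos pays $29.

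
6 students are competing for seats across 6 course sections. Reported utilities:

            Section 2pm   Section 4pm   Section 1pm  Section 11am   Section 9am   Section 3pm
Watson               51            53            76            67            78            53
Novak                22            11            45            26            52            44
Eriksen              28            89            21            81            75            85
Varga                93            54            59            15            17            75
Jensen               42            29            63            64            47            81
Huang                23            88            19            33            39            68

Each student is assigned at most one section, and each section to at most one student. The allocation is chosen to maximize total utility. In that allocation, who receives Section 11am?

Eriksen receives Section 11am.

Optimal: Watson→Section 1pm (76 points), Novak→Section 9am (52 points), Eriksen→Section 11am (81 points), Varga→Section 2pm (93 points), Jensen→Section 3pm (81 points), Huang→Section 4pm (88 points) — total 76+52+81+93+81+88 = 471 points.
Row-greedy (each student in turn takes its best remaining section) gives 419 points, worse by 52.
Next-best assignment: Watson→Section 9am, Novak→Section 1pm, Eriksen→Section 11am, Varga→Section 2pm, Jensen→Section 3pm, Huang→Section 4pm = 466 points.
Eriksen's own top section is Section 4pm (89 points), but forcing Eriksen→Section 4pm and reassigning the rest optimally gives only 442 points — worse by 29.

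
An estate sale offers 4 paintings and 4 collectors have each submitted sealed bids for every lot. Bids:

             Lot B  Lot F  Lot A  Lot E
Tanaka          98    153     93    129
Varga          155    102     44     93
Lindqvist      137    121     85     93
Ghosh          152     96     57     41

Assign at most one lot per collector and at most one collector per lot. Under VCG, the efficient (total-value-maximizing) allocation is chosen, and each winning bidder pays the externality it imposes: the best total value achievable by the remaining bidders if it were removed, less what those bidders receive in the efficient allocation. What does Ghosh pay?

Efficient allocation: Tanaka→Lot F ($153), Varga→Lot E ($93), Lindqvist→Lot A ($85), Ghosh→Lot B ($152); total welfare W = $483.
Ghosh receives Lot B at value $152, so the others get W − 152 = $331.
Without Ghosh: best allocation of the remaining 3 bidders over all 4 lots is Tanaka→Lot E ($129), Varga→Lot B ($155), Lindqvist→Lot F ($121), total $405.
VCG payment = (others' best without Ghosh) − (others' welfare with Ghosh) = 405 − 331 = $74.

Ghosh pays $74.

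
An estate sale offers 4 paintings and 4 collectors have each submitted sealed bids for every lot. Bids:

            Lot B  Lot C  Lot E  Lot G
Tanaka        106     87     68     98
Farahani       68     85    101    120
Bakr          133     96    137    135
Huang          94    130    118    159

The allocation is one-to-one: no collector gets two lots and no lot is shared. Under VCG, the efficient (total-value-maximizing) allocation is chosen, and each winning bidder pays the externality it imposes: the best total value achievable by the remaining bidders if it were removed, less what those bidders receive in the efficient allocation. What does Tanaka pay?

Efficient allocation: Tanaka→Lot B ($106), Farahani→Lot G ($120), Bakr→Lot E ($137), Huang→Lot C ($130); total welfare W = $493.
Tanaka receives Lot B at value $106, so the others get W − 106 = $387.
Without Tanaka: best allocation of the remaining 3 bidders over all 4 lots is Farahani→Lot E ($101), Bakr→Lot B ($133), Huang→Lot G ($159), total $393.
VCG payment = (others' best without Tanaka) − (others' welfare with Tanaka) = 393 − 387 = $6.

Tanaka pays $6.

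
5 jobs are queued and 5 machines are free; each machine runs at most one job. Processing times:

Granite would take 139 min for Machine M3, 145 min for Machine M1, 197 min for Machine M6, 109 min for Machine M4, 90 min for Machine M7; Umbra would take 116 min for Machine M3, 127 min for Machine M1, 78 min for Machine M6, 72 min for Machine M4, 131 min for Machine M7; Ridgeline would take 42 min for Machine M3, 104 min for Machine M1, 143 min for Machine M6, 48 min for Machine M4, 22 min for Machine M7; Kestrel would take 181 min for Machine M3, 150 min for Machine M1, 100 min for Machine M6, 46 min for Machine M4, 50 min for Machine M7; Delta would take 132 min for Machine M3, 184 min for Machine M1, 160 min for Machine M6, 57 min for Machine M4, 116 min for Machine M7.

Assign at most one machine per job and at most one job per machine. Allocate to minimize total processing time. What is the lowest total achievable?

Optimal: Granite→Machine M1 (145 min), Umbra→Machine M6 (78 min), Ridgeline→Machine M3 (42 min), Kestrel→Machine M7 (50 min), Delta→Machine M4 (57 min) — total 145+78+42+50+57 = 372 min.
Column-greedy (each machine in turn goes to its cheapest remaining job) gives 416 min, worse by 44.
Next-best assignment: Granite→Machine M7, Umbra→Machine M1, Ridgeline→Machine M3, Kestrel→Machine M6, Delta→Machine M4 = 416 min.
Every other assignment is strictly worse.

Minimum total: 372 min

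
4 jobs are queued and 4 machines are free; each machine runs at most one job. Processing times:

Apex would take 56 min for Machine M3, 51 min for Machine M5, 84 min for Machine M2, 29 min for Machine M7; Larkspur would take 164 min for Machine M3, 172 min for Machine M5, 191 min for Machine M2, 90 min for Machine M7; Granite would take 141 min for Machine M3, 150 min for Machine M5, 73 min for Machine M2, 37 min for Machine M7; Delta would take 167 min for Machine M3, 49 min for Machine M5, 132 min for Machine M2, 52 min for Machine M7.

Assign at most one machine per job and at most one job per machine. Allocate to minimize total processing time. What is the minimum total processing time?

Optimal: Apex→Machine M3 (56 min), Larkspur→Machine M7 (90 min), Granite→Machine M2 (73 min), Delta→Machine M5 (49 min) — total 56+90+73+49 = 268 min.
Row-greedy (each job in turn takes its cheapest remaining machine) gives 315 min, worse by 47.

Minimum total: 268 min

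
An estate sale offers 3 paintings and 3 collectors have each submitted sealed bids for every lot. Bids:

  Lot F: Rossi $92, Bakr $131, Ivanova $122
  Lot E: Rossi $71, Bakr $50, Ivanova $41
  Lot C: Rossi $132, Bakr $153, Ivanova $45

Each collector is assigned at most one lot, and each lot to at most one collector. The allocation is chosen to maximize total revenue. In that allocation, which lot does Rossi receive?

Optimal: Rossi→Lot E ($71), Bakr→Lot C ($153), Ivanova→Lot F ($122) — total 71+153+122 = $346.
Column-greedy (each lot in turn goes to its best remaining collector) gives $247, worse by 99.
Next-best assignment: Rossi→Lot C, Bakr→Lot F, Ivanova→Lot E = $304.
Rossi's own top lot is Lot C ($132), but forcing Rossi→Lot C and reassigning the rest optimally gives only $304 — worse by 42.

Rossi receives Lot E.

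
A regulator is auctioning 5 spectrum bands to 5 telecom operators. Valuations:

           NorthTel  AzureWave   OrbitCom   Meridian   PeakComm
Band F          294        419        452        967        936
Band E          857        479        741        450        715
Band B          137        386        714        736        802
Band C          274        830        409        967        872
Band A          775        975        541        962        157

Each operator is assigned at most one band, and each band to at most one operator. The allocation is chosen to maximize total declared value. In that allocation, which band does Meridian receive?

This is a one-to-one assignment (maximum-weight bipartite matching).
Optimal: NorthTel→Band E ($857M), AzureWave→Band A ($975M), OrbitCom→Band B ($714M), Meridian→Band C ($967M), PeakComm→Band F ($936M) — total 857+975+714+967+936 = $4449M.
Max-entry greedy (repeatedly take the single best remaining cell) gives $4385M, worse by 64.
Next-best assignment: NorthTel→Band E, AzureWave→Band A, OrbitCom→Band B, Meridian→Band F, PeakComm→Band C = $4385M.
Every other assignment is strictly worse.
Meridian's own top band is Band F ($967M), but forcing Meridian→Band F and reassigning the rest optimally gives only $4385M — worse by 64.

Meridian receives Band C.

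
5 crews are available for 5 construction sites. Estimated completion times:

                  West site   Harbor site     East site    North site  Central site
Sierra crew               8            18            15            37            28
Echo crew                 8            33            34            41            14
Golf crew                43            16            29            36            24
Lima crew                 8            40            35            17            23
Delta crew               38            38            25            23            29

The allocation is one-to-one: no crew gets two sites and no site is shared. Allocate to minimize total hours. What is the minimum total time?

Optimal: Sierra crew→East site (15 hours), Echo crew→Central site (14 hours), Golf crew→Harbor site (16 hours), Lima crew→West site (8 hours), Delta crew→North site (23 hours) — total 15+14+16+8+23 = 76 hours.
Column-greedy (each site in turn goes to its cheapest remaining crew) gives 80 hours, worse by 4.
Next-best assignment: Sierra crew→West site, Echo crew→Central site, Golf crew→Harbor site, Lima crew→North site, Delta crew→East site = 80 hours.
Checked against all permutations: 76 hours is optimal.

Minimum total: 76 hours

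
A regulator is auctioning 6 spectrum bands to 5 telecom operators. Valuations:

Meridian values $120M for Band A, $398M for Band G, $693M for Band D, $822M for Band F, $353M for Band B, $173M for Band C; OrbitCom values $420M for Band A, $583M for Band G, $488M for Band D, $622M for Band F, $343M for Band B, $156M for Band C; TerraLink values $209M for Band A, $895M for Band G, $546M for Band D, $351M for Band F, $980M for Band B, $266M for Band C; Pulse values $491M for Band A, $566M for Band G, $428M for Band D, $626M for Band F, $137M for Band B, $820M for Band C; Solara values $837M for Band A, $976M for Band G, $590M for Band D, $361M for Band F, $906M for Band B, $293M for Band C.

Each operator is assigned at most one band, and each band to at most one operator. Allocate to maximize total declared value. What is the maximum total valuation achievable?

Max total: $4091M

Optimal: Meridian→Band D ($693M), OrbitCom→Band F ($622M), TerraLink→Band B ($980M), Pulse→Band C ($820M), Solara→Band G ($976M) — total 693+622+980+820+976 = $4091M.
Max-entry greedy (repeatedly take the single best remaining cell) gives $4086M, worse by 5.
Checked against all permutations: $4091M is optimal.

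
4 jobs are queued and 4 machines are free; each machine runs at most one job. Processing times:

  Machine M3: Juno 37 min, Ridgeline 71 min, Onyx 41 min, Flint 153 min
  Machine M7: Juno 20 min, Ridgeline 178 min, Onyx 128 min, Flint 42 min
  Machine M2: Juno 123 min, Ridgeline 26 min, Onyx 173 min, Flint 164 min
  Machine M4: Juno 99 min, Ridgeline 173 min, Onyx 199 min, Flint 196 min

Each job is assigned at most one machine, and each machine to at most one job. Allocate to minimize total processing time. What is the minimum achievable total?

Optimal: Juno→Machine M4 (99 min), Ridgeline→Machine M2 (26 min), Onyx→Machine M3 (41 min), Flint→Machine M7 (42 min) — total 99+26+41+42 = 208 min.
Row-greedy (each job in turn takes its cheapest remaining machine) gives 283 min, worse by 75.
Next-best assignment: Juno→Machine M7, Ridgeline→Machine M2, Onyx→Machine M3, Flint→Machine M4 = 283 min.
Swapping Juno↔Flint (Juno→Machine M7 20 min, Flint→Machine M4 196 min) adds 75.
Checked against all permutations: 208 min is optimal.

Min total: 208 min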